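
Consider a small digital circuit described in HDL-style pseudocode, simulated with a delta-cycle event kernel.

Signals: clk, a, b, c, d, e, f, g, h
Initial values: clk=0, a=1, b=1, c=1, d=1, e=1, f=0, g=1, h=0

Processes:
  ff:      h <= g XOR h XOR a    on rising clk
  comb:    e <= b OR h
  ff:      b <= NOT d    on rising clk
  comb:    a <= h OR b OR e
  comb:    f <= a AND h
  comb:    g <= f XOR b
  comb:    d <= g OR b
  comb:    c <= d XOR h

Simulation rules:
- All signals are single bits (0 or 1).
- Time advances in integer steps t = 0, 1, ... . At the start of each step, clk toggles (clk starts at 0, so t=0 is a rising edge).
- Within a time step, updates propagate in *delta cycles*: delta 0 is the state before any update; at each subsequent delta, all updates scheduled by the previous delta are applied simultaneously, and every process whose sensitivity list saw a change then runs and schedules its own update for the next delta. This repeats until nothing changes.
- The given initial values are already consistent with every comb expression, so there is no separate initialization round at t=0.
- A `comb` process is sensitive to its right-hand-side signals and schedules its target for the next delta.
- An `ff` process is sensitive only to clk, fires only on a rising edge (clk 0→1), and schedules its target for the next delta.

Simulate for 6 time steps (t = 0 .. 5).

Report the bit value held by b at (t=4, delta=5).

t=0 Δ0: b=1 f=0 clk=0 h=0 c=1 g=1 e=1 d=1 a=1
  Δ1: clk:0→1
  Δ2: b:1→0
  Δ3: g:1→0, e:1→0
  Δ4: d:1→0, a:1→0
  Δ5: c:1→0
  (5Δ to stable)
t=1 Δ0: b=0 f=0 clk=1 h=0 c=0 g=0 e=0 d=0 a=0
  Δ1: clk:1→0
  (1Δ to stable)
t=2 Δ0: b=0 f=0 clk=0 h=0 c=0 g=0 e=0 d=0 a=0
  Δ1: clk:0→1
  Δ2: b:0→1
  Δ3: g:0→1, e:0→1, d:0→1, a:0→1
  Δ4: c:0→1
  (4Δ to stable)
t=3 Δ0: b=1 f=0 clk=1 h=0 c=1 g=1 e=1 d=1 a=1
  Δ1: clk:1→0
  (1Δ to stable)
t=4 Δ0: b=1 f=0 clk=0 h=0 c=1 g=1 e=1 d=1 a=1
  Δ1: clk:0→1
  Δ2: b:1→0
  Δ3: g:1→0, e:1→0
  Δ4: d:1→0, a:1→0
  Δ5: c:1→0
  (5Δ to stable)
t=5 Δ0: b=0 f=0 clk=1 h=0 c=0 g=0 e=0 d=0 a=0
  Δ1: clk:1→0
  (1Δ to stable)

0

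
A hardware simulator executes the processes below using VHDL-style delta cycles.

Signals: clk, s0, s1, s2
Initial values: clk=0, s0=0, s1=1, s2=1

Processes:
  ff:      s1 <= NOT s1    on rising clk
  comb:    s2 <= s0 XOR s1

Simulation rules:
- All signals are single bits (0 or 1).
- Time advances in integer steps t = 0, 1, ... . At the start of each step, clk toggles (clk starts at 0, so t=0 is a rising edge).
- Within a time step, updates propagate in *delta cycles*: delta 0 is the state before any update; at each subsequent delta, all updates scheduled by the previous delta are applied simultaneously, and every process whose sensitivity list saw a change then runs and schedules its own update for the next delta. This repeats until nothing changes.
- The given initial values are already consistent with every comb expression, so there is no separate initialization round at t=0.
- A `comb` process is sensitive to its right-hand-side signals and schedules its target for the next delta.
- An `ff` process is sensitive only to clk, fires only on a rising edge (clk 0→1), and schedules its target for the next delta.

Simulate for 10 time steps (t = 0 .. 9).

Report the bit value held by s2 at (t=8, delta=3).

0

[bits: s1,clk,s0,s2]
t=0: Δ0=1001 Δ1=1101 Δ2=0101 Δ3=0100 | 3Δ
t=1: Δ0=0100 Δ1=0000 | 1Δ
t=2: Δ0=0000 Δ1=0100 Δ2=1100 Δ3=1101 | 3Δ
t=3: Δ0=1101 Δ1=1001 | 1Δ
t=4: Δ0=1001 Δ1=1101 Δ2=0101 Δ3=0100 | 3Δ
t=5: Δ0=0100 Δ1=0000 | 1Δ
t=6: Δ0=0000 Δ1=0100 Δ2=1100 Δ3=1101 | 3Δ
t=7: Δ0=1101 Δ1=1001 | 1Δ
t=8: Δ0=1001 Δ1=1101 Δ2=0101 Δ3=0100 | 3Δ
t=9: Δ0=0100 Δ1=0000 | 1Δ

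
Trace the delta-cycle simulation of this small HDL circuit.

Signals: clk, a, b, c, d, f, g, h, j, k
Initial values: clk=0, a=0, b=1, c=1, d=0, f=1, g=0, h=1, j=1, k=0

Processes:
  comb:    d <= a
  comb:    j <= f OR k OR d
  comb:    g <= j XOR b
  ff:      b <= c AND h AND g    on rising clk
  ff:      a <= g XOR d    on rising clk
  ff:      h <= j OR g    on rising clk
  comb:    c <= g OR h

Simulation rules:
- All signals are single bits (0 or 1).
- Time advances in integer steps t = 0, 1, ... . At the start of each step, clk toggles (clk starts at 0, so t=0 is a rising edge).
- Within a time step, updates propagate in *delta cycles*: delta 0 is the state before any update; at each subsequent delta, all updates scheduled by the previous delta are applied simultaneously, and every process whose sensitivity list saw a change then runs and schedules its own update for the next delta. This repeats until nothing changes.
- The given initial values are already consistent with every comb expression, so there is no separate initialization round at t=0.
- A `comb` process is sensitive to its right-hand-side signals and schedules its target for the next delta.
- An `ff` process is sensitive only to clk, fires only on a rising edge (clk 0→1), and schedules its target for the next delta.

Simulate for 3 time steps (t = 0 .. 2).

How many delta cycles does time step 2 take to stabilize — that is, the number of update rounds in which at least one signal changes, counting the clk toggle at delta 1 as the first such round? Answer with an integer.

t=0 Δ0: a=0 h=1 g=0 j=1 k=0 c=1 b=1 d=0 clk=0 f=1
  Δ1: clk:0→1
  Δ2: b:1→0
  Δ3: g:0→1
  (3Δ to stable)
t=1 Δ0: a=0 h=1 g=1 j=1 k=0 c=1 b=0 d=0 clk=1 f=1
  Δ1: clk:1→0
  (1Δ to stable)
t=2 Δ0: a=0 h=1 g=1 j=1 k=0 c=1 b=0 d=0 clk=0 f=1
  Δ1: clk:0→1
  Δ2: a:0→1, b:0→1
  Δ3: g:1→0, d:0→1
  (3Δ to stable)

3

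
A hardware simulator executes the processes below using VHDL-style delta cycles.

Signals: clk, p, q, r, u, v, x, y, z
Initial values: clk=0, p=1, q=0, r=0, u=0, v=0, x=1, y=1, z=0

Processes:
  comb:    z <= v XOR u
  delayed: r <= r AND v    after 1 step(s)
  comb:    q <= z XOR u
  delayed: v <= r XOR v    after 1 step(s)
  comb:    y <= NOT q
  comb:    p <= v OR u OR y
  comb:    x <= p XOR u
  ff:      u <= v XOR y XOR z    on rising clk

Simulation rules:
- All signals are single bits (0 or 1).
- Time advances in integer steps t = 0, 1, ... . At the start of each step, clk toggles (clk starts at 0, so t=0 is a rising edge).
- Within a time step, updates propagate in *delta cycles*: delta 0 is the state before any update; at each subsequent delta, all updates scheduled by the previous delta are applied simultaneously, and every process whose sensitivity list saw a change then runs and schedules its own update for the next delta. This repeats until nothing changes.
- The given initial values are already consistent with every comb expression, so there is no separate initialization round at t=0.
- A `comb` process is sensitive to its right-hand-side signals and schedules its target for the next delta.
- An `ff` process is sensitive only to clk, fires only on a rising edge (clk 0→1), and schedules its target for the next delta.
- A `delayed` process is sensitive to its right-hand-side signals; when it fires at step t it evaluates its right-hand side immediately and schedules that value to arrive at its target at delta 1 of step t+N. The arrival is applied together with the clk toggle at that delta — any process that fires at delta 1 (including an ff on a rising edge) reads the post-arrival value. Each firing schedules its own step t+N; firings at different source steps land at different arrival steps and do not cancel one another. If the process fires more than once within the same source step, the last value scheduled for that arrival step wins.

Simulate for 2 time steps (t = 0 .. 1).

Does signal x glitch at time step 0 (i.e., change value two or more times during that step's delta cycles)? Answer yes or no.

no

t0.Δ0 x=1 u=0 v=0 y=1 z=0 r=0 p=1 q=0 clk=0
t0.Δ1 x=1 u=0 v=0 y=1 z=0 r=0 p=1 q=0 clk=1
t0.Δ2 x=1 u=1 v=0 y=1 z=0 r=0 p=1 q=0 clk=1
t0.Δ3 x=0 u=1 v=0 y=1 z=1 r=0 p=1 q=1 clk=1
t0.Δ4 x=0 u=1 v=0 y=0 z=1 r=0 p=1 q=0 clk=1
t0.Δ5 x=0 u=1 v=0 y=1 z=1 r=0 p=1 q=0 clk=1
t1.Δ0 x=0 u=1 v=0 y=1 z=1 r=0 p=1 q=0 clk=1
t1.Δ1 x=0 u=1 v=0 y=1 z=1 r=0 p=1 q=0 clk=0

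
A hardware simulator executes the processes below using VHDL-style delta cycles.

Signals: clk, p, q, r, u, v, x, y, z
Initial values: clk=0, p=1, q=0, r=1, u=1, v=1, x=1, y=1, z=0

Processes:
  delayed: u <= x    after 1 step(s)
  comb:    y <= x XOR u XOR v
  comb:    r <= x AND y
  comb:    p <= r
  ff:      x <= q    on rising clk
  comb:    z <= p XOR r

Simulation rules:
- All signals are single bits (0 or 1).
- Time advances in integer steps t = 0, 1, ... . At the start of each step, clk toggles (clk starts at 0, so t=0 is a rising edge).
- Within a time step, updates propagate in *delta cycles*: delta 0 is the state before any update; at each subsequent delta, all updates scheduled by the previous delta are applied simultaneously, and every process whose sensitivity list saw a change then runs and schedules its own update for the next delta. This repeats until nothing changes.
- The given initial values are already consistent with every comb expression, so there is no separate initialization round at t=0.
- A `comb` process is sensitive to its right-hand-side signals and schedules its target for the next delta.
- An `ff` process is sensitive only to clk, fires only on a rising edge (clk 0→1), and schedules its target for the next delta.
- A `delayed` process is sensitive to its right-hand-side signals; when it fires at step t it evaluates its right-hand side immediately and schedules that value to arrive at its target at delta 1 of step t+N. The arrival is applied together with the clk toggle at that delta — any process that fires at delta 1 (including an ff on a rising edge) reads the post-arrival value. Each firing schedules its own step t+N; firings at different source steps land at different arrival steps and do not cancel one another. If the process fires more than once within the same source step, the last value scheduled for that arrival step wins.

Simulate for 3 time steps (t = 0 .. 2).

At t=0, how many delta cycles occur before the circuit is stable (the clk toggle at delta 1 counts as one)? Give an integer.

t0.Δ0 y=1 x=1 p=1 r=1 z=0 clk=0 v=1 u=1 q=0
t0.Δ1 y=1 x=1 p=1 r=1 z=0 clk=1 v=1 u=1 q=0
t0.Δ2 y=1 x=0 p=1 r=1 z=0 clk=1 v=1 u=1 q=0
t0.Δ3 y=0 x=0 p=1 r=0 z=0 clk=1 v=1 u=1 q=0
t0.Δ4 y=0 x=0 p=0 r=0 z=1 clk=1 v=1 u=1 q=0
t0.Δ5 y=0 x=0 p=0 r=0 z=0 clk=1 v=1 u=1 q=0
t1.Δ0 y=0 x=0 p=0 r=0 z=0 clk=1 v=1 u=1 q=0
t1.Δ1 y=0 x=0 p=0 r=0 z=0 clk=0 v=1 u=0 q=0
t1.Δ2 y=1 x=0 p=0 r=0 z=0 clk=0 v=1 u=0 q=0
t2.Δ0 y=1 x=0 p=0 r=0 z=0 clk=0 v=1 u=0 q=0
t2.Δ1 y=1 x=0 p=0 r=0 z=0 clk=1 v=1 u=0 q=0

5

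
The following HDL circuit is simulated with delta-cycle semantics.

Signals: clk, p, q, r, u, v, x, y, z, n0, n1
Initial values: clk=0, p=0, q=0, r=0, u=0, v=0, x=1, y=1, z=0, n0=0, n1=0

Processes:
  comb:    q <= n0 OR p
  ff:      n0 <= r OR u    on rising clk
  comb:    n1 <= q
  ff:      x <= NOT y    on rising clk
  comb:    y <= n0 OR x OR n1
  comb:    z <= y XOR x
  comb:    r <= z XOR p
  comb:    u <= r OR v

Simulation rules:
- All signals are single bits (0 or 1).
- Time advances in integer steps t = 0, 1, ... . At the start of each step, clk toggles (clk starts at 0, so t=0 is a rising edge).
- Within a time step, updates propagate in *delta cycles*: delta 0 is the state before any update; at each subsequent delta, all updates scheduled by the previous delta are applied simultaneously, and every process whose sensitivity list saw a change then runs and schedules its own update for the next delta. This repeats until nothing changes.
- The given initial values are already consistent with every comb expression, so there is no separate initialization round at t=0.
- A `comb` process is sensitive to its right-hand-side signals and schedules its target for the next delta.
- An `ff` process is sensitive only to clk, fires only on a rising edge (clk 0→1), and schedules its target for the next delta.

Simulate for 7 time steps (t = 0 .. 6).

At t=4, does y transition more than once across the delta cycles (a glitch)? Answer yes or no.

t0.Δ0 z=0 x=1 n1=0 u=0 n0=0 p=0 v=0 r=0 clk=0 q=0 y=1
t0.Δ1 z=0 x=1 n1=0 u=0 n0=0 p=0 v=0 r=0 clk=1 q=0 y=1
t0.Δ2 z=0 x=0 n1=0 u=0 n0=0 p=0 v=0 r=0 clk=1 q=0 y=1
t0.Δ3 z=1 x=0 n1=0 u=0 n0=0 p=0 v=0 r=0 clk=1 q=0 y=0
t0.Δ4 z=0 x=0 n1=0 u=0 n0=0 p=0 v=0 r=1 clk=1 q=0 y=0
t0.Δ5 z=0 x=0 n1=0 u=1 n0=0 p=0 v=0 r=0 clk=1 q=0 y=0
t0.Δ6 z=0 x=0 n1=0 u=0 n0=0 p=0 v=0 r=0 clk=1 q=0 y=0
t1.Δ0 z=0 x=0 n1=0 u=0 n0=0 p=0 v=0 r=0 clk=1 q=0 y=0
t1.Δ1 z=0 x=0 n1=0 u=0 n0=0 p=0 v=0 r=0 clk=0 q=0 y=0
t2.Δ0 z=0 x=0 n1=0 u=0 n0=0 p=0 v=0 r=0 clk=0 q=0 y=0
t2.Δ1 z=0 x=0 n1=0 u=0 n0=0 p=0 v=0 r=0 clk=1 q=0 y=0
t2.Δ2 z=0 x=1 n1=0 u=0 n0=0 p=0 v=0 r=0 clk=1 q=0 y=0
t2.Δ3 z=1 x=1 n1=0 u=0 n0=0 p=0 v=0 r=0 clk=1 q=0 y=1
t2.Δ4 z=0 x=1 n1=0 u=0 n0=0 p=0 v=0 r=1 clk=1 q=0 y=1
t2.Δ5 z=0 x=1 n1=0 u=1 n0=0 p=0 v=0 r=0 clk=1 q=0 y=1
t2.Δ6 z=0 x=1 n1=0 u=0 n0=0 p=0 v=0 r=0 clk=1 q=0 y=1
t3.Δ0 z=0 x=1 n1=0 u=0 n0=0 p=0 v=0 r=0 clk=1 q=0 y=1
t3.Δ1 z=0 x=1 n1=0 u=0 n0=0 p=0 v=0 r=0 clk=0 q=0 y=1
t4.Δ0 z=0 x=1 n1=0 u=0 n0=0 p=0 v=0 r=0 clk=0 q=0 y=1
t4.Δ1 z=0 x=1 n1=0 u=0 n0=0 p=0 v=0 r=0 clk=1 q=0 y=1
t4.Δ2 z=0 x=0 n1=0 u=0 n0=0 p=0 v=0 r=0 clk=1 q=0 y=1
t4.Δ3 z=1 x=0 n1=0 u=0 n0=0 p=0 v=0 r=0 clk=1 q=0 y=0
t4.Δ4 z=0 x=0 n1=0 u=0 n0=0 p=0 v=0 r=1 clk=1 q=0 y=0
t4.Δ5 z=0 x=0 n1=0 u=1 n0=0 p=0 v=0 r=0 clk=1 q=0 y=0
t4.Δ6 z=0 x=0 n1=0 u=0 n0=0 p=0 v=0 r=0 clk=1 q=0 y=0
t5.Δ0 z=0 x=0 n1=0 u=0 n0=0 p=0 v=0 r=0 clk=1 q=0 y=0
t5.Δ1 z=0 x=0 n1=0 u=0 n0=0 p=0 v=0 r=0 clk=0 q=0 y=0
t6.Δ0 z=0 x=0 n1=0 u=0 n0=0 p=0 v=0 r=0 clk=0 q=0 y=0
t6.Δ1 z=0 x=0 n1=0 u=0 n0=0 p=0 v=0 r=0 clk=1 q=0 y=0
t6.Δ2 z=0 x=1 n1=0 u=0 n0=0 p=0 v=0 r=0 clk=1 q=0 y=0
t6.Δ3 z=1 x=1 n1=0 u=0 n0=0 p=0 v=0 r=0 clk=1 q=0 y=1
t6.Δ4 z=0 x=1 n1=0 u=0 n0=0 p=0 v=0 r=1 clk=1 q=0 y=1
t6.Δ5 z=0 x=1 n1=0 u=1 n0=0 p=0 v=0 r=0 clk=1 q=0 y=1
t6.Δ6 z=0 x=1 n1=0 u=0 n0=0 p=0 v=0 r=0 clk=1 q=0 y=1

no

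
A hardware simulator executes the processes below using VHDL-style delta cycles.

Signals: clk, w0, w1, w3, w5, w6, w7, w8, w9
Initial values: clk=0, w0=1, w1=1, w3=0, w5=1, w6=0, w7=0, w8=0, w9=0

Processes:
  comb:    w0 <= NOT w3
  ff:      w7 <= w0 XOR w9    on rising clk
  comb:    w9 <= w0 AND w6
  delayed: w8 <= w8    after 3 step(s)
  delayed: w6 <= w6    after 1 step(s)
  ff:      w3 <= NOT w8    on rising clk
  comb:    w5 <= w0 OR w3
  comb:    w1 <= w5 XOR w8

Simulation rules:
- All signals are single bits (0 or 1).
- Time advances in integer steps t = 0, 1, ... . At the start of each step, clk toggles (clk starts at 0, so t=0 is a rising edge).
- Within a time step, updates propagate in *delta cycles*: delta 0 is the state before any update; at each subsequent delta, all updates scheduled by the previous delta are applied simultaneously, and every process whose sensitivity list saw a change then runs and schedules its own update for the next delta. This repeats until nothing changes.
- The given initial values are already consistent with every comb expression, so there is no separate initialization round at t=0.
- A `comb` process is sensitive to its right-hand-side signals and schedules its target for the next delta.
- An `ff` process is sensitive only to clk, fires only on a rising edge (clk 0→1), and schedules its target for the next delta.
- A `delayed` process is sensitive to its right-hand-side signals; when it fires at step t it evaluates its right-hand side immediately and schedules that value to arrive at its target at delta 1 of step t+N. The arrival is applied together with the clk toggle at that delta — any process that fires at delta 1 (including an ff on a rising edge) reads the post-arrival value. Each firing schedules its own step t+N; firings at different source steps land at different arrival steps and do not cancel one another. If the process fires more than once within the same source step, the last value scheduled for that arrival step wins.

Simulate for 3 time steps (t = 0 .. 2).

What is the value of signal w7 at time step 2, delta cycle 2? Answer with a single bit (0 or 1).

t0.Δ0 clk=0 w0=1 w5=1 w1=1 w3=0 w6=0 w9=0 w8=0 w7=0
t0.Δ1 clk=1 w0=1 w5=1 w1=1 w3=0 w6=0 w9=0 w8=0 w7=0
t0.Δ2 clk=1 w0=1 w5=1 w1=1 w3=1 w6=0 w9=0 w8=0 w7=1
t0.Δ3 clk=1 w0=0 w5=1 w1=1 w3=1 w6=0 w9=0 w8=0 w7=1
t1.Δ0 clk=1 w0=0 w5=1 w1=1 w3=1 w6=0 w9=0 w8=0 w7=1
t1.Δ1 clk=0 w0=0 w5=1 w1=1 w3=1 w6=0 w9=0 w8=0 w7=1
t2.Δ0 clk=0 w0=0 w5=1 w1=1 w3=1 w6=0 w9=0 w8=0 w7=1
t2.Δ1 clk=1 w0=0 w5=1 w1=1 w3=1 w6=0 w9=0 w8=0 w7=1
t2.Δ2 clk=1 w0=0 w5=1 w1=1 w3=1 w6=0 w9=0 w8=0 w7=0

0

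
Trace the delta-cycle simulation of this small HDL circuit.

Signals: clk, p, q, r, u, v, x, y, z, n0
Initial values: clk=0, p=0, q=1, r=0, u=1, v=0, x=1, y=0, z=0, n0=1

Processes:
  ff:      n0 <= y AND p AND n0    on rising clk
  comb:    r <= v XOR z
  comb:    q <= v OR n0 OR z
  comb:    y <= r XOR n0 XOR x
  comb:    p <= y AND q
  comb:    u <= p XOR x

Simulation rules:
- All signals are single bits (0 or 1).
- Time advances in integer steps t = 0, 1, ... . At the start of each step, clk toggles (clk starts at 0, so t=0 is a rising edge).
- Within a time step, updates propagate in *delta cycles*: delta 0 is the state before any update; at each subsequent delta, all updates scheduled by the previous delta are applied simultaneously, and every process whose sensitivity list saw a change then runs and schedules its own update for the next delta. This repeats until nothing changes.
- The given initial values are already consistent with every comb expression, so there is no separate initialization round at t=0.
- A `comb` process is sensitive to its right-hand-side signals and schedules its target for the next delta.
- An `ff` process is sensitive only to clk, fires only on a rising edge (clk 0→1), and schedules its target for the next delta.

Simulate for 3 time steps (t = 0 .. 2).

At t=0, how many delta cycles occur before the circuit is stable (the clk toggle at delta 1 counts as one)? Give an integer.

t=0 Δ0: p=0 r=0 x=1 u=1 v=0 clk=0 y=0 n0=1 q=1 z=0
  Δ1: clk:0→1
  Δ2: n0:1→0
  Δ3: y:0→1, q:1→0
  (3Δ to stable)
t=1 Δ0: p=0 r=0 x=1 u=1 v=0 clk=1 y=1 n0=0 q=0 z=0
  Δ1: clk:1→0
  (1Δ to stable)
t=2 Δ0: p=0 r=0 x=1 u=1 v=0 clk=0 y=1 n0=0 q=0 z=0
  Δ1: clk:0→1
  (1Δ to stable)

3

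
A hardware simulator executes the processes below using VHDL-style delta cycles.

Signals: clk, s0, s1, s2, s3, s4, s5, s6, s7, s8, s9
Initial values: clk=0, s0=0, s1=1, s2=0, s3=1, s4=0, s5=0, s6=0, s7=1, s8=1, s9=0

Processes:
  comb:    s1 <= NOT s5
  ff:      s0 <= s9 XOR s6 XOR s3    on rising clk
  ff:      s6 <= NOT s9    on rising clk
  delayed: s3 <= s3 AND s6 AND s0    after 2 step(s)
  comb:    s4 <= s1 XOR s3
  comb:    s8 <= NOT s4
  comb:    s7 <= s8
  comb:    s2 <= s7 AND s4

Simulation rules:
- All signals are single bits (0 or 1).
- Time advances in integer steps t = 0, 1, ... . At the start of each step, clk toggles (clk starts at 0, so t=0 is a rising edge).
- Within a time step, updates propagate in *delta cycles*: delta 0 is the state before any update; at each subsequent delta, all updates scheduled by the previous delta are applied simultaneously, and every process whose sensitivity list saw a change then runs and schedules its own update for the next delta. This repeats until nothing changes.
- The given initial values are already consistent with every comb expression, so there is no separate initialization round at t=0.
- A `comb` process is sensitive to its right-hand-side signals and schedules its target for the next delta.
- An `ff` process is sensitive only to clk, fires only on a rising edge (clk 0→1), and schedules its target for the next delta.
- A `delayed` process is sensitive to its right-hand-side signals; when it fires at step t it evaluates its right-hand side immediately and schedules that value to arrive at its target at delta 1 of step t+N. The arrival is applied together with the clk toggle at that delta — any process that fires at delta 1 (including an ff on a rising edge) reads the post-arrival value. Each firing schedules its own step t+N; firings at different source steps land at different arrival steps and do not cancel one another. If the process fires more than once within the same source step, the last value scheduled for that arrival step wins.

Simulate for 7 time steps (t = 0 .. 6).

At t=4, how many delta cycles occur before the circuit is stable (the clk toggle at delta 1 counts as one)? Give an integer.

[bits: s9,s2,s3,s0,s1,s4,s5,clk,s6,s7,s8]
t=0: Δ0=00101000011 Δ1=00101001011 Δ2=00111001111 | 2Δ
t=1: Δ0=00111001111 Δ1=00111000111 | 1Δ
t=2: Δ0=00111000111 Δ1=00111001111 Δ2=00101001111 | 2Δ
t=3: Δ0=00101001111 Δ1=00101000111 | 1Δ
t=4: Δ0=00101000111 Δ1=00001001111 Δ2=00011101111 Δ3=01011101110 Δ4=01011101100 Δ5=00011101100 | 5Δ
t=5: Δ0=00011101100 Δ1=00011100100 | 1Δ
t=6: Δ0=00011100100 Δ1=00011101100 | 1Δ

5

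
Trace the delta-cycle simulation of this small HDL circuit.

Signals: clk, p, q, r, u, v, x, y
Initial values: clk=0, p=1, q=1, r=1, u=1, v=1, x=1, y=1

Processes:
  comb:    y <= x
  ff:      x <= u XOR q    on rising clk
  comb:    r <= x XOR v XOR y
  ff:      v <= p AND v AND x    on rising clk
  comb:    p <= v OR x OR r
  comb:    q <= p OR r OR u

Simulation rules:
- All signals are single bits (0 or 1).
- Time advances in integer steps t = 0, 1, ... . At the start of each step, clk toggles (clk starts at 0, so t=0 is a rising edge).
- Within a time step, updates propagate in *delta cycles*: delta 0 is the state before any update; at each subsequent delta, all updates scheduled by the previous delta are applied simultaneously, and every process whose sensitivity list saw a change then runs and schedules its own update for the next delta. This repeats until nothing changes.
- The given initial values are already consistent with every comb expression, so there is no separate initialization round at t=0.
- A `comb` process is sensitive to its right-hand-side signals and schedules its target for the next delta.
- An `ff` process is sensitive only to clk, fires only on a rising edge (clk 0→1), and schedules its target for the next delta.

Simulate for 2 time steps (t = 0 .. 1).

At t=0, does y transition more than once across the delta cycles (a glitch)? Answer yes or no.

t=0 Δ0: v=1 p=1 clk=0 r=1 x=1 y=1 u=1 q=1
  Δ1: clk:0→1
  Δ2: x:1→0
  Δ3: r:1→0, y:1→0
  Δ4: r:0→1
  (4Δ to stable)
t=1 Δ0: v=1 p=1 clk=1 r=1 x=0 y=0 u=1 q=1
  Δ1: clk:1→0
  (1Δ to stable)

no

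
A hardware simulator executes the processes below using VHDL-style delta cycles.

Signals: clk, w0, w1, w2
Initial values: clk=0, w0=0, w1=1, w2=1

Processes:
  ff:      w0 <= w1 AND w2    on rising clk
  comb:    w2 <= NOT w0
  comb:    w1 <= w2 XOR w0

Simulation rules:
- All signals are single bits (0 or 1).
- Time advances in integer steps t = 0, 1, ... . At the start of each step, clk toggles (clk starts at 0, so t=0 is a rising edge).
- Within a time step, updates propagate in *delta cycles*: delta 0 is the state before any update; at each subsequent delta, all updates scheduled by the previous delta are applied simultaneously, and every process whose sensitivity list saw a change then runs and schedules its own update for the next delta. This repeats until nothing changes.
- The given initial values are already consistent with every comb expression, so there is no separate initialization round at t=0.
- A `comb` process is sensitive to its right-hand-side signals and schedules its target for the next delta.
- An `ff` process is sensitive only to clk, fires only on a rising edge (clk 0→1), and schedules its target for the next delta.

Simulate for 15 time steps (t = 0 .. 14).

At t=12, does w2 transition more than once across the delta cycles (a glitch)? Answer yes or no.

t=0 Δ0: w1=1 w0=0 w2=1 clk=0
  Δ1: clk:0→1
  Δ2: w0:0→1
  Δ3: w1:1→0, w2:1→0
  Δ4: w1:0→1
  (4Δ to stable)
t=1 Δ0: w1=1 w0=1 w2=0 clk=1
  Δ1: clk:1→0
  (1Δ to stable)
t=2 Δ0: w1=1 w0=1 w2=0 clk=0
  Δ1: clk:0→1
  Δ2: w0:1→0
  Δ3: w1:1→0, w2:0→1
  Δ4: w1:0→1
  (4Δ to stable)
t=3 Δ0: w1=1 w0=0 w2=1 clk=1
  Δ1: clk:1→0
  (1Δ to stable)
t=4 Δ0: w1=1 w0=0 w2=1 clk=0
  Δ1: clk:0→1
  Δ2: w0:0→1
  Δ3: w1:1→0, w2:1→0
  Δ4: w1:0→1
  (4Δ to stable)
t=5 Δ0: w1=1 w0=1 w2=0 clk=1
  Δ1: clk:1→0
  (1Δ to stable)
t=6 Δ0: w1=1 w0=1 w2=0 clk=0
  Δ1: clk:0→1
  Δ2: w0:1→0
  Δ3: w1:1→0, w2:0→1
  Δ4: w1:0→1
  (4Δ to stable)
t=7 Δ0: w1=1 w0=0 w2=1 clk=1
  Δ1: clk:1→0
  (1Δ to stable)
t=8 Δ0: w1=1 w0=0 w2=1 clk=0
  Δ1: clk:0→1
  Δ2: w0:0→1
  Δ3: w1:1→0, w2:1→0
  Δ4: w1:0→1
  (4Δ to stable)
t=9 Δ0: w1=1 w0=1 w2=0 clk=1
  Δ1: clk:1→0
  (1Δ to stable)
t=10 Δ0: w1=1 w0=1 w2=0 clk=0
  Δ1: clk:0→1
  Δ2: w0:1→0
  Δ3: w1:1→0, w2:0→1
  Δ4: w1:0→1
  (4Δ to stable)
t=11 Δ0: w1=1 w0=0 w2=1 clk=1
  Δ1: clk:1→0
  (1Δ to stable)
t=12 Δ0: w1=1 w0=0 w2=1 clk=0
  Δ1: clk:0→1
  Δ2: w0:0→1
  Δ3: w1:1→0, w2:1→0
  Δ4: w1:0→1
  (4Δ to stable)
t=13 Δ0: w1=1 w0=1 w2=0 clk=1
  Δ1: clk:1→0
  (1Δ to stable)
t=14 Δ0: w1=1 w0=1 w2=0 clk=0
  Δ1: clk:0→1
  Δ2: w0:1→0
  Δ3: w1:1→0, w2:0→1
  Δ4: w1:0→1
  (4Δ to stable)

no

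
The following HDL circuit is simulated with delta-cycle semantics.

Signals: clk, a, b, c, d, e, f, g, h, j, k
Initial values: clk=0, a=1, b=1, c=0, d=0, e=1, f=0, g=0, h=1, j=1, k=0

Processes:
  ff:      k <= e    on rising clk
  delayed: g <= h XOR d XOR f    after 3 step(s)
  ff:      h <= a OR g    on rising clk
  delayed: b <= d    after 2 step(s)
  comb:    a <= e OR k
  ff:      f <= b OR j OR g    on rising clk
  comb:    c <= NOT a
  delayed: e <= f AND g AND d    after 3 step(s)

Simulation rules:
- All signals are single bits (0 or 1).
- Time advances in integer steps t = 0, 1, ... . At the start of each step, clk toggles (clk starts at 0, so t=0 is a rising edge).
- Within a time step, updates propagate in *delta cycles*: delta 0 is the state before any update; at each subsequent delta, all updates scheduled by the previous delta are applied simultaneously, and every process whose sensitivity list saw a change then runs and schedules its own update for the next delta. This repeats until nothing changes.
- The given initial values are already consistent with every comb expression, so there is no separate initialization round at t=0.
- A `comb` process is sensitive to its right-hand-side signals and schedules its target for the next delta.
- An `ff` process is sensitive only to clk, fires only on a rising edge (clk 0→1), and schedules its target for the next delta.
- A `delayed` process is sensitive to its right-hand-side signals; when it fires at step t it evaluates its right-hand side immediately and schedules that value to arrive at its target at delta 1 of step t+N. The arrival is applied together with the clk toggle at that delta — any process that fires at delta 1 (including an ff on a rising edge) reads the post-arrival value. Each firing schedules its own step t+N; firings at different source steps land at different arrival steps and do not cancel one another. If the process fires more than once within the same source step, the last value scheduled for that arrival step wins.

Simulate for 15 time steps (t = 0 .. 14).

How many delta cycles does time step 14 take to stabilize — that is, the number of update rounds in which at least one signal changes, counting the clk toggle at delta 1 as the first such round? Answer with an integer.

[bits: c,j,g,b,d,e,f,a,clk,k,h]
t=0: Δ0=01010101001 Δ1=01010101101 Δ2=01010111111 | 2Δ
t=1: Δ0=01010111111 Δ1=01010111011 | 1Δ
t=2: Δ0=01010111011 Δ1=01010111111 | 1Δ
t=3: Δ0=01010111111 Δ1=01010011011 | 1Δ
t=4: Δ0=01010011011 Δ1=01010011111 Δ2=01010011101 Δ3=01010010101 Δ4=11010010101 | 4Δ
t=5: Δ0=11010010101 Δ1=11010010001 | 1Δ
t=6: Δ0=11010010001 Δ1=11010010101 Δ2=11010010100 | 2Δ
t=7: Δ0=11010010100 Δ1=11010010000 | 1Δ
t=8: Δ0=11010010000 Δ1=11010010100 | 1Δ
t=9: Δ0=11010010100 Δ1=11110010000 | 1Δ
t=10: Δ0=11110010000 Δ1=11110010100 Δ2=11110010101 | 2Δ
t=11: Δ0=11110010101 Δ1=11110010001 | 1Δ
t=12: Δ0=11110010001 Δ1=11110010101 | 1Δ
t=13: Δ0=11110010101 Δ1=11010010001 | 1Δ
t=14: Δ0=11010010001 Δ1=11010010101 Δ2=11010010100 | 2Δ

2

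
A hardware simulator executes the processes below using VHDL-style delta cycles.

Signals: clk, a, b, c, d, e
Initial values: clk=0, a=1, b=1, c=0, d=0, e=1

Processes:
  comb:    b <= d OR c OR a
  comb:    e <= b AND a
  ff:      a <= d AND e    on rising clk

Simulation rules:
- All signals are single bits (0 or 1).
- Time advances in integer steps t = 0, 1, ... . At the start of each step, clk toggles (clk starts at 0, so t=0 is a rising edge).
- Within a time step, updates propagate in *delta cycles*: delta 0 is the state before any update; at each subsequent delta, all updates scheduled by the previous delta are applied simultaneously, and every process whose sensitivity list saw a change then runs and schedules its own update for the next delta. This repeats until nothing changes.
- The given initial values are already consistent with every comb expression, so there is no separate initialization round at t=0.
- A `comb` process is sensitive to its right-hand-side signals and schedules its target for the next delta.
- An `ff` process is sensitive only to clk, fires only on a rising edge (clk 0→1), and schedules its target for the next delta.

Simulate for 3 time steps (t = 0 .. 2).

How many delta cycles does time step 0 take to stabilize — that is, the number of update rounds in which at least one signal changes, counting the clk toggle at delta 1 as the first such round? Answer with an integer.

t0.Δ0 b=1 e=1 c=0 clk=0 a=1 d=0
t0.Δ1 b=1 e=1 c=0 clk=1 a=1 d=0
t0.Δ2 b=1 e=1 c=0 clk=1 a=0 d=0
t0.Δ3 b=0 e=0 c=0 clk=1 a=0 d=0
t1.Δ0 b=0 e=0 c=0 clk=1 a=0 d=0
t1.Δ1 b=0 e=0 c=0 clk=0 a=0 d=0
t2.Δ0 b=0 e=0 c=0 clk=0 a=0 d=0
t2.Δ1 b=0 e=0 c=0 clk=1 a=0 d=0

3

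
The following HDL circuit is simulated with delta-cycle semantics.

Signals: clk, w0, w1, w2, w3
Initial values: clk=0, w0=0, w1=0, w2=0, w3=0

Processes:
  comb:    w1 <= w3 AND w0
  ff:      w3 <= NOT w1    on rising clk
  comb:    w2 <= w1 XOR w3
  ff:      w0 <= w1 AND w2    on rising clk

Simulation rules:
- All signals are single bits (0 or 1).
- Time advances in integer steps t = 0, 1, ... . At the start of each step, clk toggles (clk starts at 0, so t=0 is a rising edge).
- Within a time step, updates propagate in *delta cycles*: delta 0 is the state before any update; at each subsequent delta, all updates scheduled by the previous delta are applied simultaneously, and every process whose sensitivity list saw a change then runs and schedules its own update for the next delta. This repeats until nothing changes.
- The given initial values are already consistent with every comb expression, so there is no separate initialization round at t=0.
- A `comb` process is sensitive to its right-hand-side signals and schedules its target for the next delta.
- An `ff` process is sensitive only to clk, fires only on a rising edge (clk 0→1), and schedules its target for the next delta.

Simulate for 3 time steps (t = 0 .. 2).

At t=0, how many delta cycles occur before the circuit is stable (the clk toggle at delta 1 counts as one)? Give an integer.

3

[bits: w0,clk,w3,w2,w1]
t=0: Δ0=00000 Δ1=01000 Δ2=01100 Δ3=01110 | 3Δ
t=1: Δ0=01110 Δ1=00110 | 1Δ
t=2: Δ0=00110 Δ1=01110 | 1Δ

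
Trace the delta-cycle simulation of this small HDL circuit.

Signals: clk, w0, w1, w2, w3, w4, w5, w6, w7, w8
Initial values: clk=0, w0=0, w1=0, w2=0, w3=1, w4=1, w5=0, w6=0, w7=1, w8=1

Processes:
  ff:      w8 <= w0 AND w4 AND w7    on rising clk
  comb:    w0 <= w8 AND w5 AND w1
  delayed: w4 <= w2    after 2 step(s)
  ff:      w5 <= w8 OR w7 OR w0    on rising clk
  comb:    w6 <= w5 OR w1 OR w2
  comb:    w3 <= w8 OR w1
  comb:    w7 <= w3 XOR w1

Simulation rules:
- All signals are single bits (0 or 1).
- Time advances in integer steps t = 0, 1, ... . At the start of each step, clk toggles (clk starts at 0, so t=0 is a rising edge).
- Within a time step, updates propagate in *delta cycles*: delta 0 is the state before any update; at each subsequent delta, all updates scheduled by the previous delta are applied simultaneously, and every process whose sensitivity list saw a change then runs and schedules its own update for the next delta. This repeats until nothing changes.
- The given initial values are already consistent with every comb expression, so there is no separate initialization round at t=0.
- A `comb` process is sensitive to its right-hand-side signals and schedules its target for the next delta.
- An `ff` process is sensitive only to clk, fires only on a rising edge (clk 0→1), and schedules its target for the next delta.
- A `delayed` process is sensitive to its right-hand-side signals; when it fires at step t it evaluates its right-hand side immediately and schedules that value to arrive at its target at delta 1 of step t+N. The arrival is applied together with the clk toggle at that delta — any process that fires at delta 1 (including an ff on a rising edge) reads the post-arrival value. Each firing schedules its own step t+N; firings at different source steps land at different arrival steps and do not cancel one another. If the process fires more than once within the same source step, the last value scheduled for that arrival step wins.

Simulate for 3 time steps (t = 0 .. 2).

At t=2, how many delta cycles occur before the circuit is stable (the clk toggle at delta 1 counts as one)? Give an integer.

[bits: w2,w4,w0,w8,w6,w3,w5,clk,w7,w1]
t=0: Δ0=0101010010 Δ1=0101010110 Δ2=0100011110 Δ3=0100101110 Δ4=0100101100 | 4Δ
t=1: Δ0=0100101100 Δ1=0100101000 | 1Δ
t=2: Δ0=0100101000 Δ1=0100101100 Δ2=0100100100 Δ3=0100000100 | 3Δ

3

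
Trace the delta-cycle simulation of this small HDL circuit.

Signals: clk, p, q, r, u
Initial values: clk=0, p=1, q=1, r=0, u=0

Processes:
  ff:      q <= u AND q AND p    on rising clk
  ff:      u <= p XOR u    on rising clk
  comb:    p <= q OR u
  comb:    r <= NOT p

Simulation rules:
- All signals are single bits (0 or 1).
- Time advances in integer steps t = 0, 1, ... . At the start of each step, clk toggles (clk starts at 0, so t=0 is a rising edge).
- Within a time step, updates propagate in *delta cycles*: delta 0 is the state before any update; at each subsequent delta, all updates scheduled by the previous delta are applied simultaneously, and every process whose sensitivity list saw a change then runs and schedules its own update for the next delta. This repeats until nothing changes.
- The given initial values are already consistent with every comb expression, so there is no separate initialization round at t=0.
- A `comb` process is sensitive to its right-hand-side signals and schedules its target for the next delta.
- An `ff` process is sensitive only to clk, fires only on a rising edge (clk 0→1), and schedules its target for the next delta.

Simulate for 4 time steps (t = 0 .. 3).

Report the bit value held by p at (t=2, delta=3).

0

t=0 Δ0: clk=0 r=0 p=1 q=1 u=0
  Δ1: clk:0→1
  Δ2: q:1→0, u:0→1
  (2Δ to stable)
t=1 Δ0: clk=1 r=0 p=1 q=0 u=1
  Δ1: clk:1→0
  (1Δ to stable)
t=2 Δ0: clk=0 r=0 p=1 q=0 u=1
  Δ1: clk:0→1
  Δ2: u:1→0
  Δ3: p:1→0
  Δ4: r:0→1
  (4Δ to stable)
t=3 Δ0: clk=1 r=1 p=0 q=0 u=0
  Δ1: clk:1→0
  (1Δ to stable)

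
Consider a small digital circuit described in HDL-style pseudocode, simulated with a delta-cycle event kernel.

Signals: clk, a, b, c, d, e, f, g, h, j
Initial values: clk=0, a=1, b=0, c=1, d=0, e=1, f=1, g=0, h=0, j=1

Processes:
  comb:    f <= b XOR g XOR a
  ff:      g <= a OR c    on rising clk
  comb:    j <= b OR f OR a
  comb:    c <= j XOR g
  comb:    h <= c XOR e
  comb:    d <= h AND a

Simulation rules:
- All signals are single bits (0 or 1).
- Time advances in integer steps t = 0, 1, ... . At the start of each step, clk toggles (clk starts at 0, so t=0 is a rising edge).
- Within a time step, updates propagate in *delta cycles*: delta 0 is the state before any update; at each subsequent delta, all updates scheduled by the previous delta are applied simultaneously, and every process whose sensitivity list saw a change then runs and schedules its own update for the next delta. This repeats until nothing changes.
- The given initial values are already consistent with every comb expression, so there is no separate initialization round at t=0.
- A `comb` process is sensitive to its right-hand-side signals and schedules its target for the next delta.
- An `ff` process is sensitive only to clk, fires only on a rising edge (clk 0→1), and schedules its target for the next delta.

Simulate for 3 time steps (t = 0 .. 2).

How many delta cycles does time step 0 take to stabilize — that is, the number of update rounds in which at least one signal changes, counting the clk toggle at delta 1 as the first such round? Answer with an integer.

t=0 Δ0: f=1 d=0 g=0 j=1 h=0 clk=0 c=1 e=1 a=1 b=0
  Δ1: clk:0→1
  Δ2: g:0→1
  Δ3: f:1→0, c:1→0
  Δ4: h:0→1
  Δ5: d:0→1
  (5Δ to stable)
t=1 Δ0: f=0 d=1 g=1 j=1 h=1 clk=1 c=0 e=1 a=1 b=0
  Δ1: clk:1→0
  (1Δ to stable)
t=2 Δ0: f=0 d=1 g=1 j=1 h=1 clk=0 c=0 e=1 a=1 b=0
  Δ1: clk:0→1
  (1Δ to stable)

5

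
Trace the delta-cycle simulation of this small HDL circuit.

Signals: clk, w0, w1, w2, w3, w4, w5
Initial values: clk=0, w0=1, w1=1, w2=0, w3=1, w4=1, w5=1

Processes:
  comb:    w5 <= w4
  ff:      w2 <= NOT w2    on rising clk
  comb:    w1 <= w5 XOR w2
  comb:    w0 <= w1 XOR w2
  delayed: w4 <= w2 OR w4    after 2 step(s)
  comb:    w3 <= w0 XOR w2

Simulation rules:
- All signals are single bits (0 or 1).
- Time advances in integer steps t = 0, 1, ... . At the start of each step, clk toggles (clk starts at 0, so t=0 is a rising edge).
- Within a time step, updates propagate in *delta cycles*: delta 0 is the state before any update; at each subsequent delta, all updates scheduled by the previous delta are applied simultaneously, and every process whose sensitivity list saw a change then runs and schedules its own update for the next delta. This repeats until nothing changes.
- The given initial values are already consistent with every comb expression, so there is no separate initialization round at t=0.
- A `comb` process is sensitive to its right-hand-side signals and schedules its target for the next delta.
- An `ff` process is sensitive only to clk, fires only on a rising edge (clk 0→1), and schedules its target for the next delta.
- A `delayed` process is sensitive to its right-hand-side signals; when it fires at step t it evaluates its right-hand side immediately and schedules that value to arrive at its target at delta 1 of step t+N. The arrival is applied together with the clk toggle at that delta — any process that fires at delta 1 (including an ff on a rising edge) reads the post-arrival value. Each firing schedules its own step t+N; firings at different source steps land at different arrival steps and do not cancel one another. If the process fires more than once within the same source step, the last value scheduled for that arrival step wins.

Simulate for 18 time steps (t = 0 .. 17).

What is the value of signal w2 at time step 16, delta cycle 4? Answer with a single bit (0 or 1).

1

t=0 Δ0: w1=1 w0=1 w4=1 w3=1 w2=0 clk=0 w5=1
  Δ1: clk:0→1
  Δ2: w2:0→1
  Δ3: w1:1→0, w0:1→0, w3:1→0
  Δ4: w0:0→1, w3:0→1
  Δ5: w3:1→0
  (5Δ to stable)
t=1 Δ0: w1=0 w0=1 w4=1 w3=0 w2=1 clk=1 w5=1
  Δ1: clk:1→0
  (1Δ to stable)
t=2 Δ0: w1=0 w0=1 w4=1 w3=0 w2=1 clk=0 w5=1
  Δ1: clk:0→1
  Δ2: w2:1→0
  Δ3: w1:0→1, w0:1→0, w3:0→1
  Δ4: w0:0→1, w3:1→0
  Δ5: w3:0→1
  (5Δ to stable)
t=3 Δ0: w1=1 w0=1 w4=1 w3=1 w2=0 clk=1 w5=1
  Δ1: clk:1→0
  (1Δ to stable)
t=4 Δ0: w1=1 w0=1 w4=1 w3=1 w2=0 clk=0 w5=1
  Δ1: clk:0→1
  Δ2: w2:0→1
  Δ3: w1:1→0, w0:1→0, w3:1→0
  Δ4: w0:0→1, w3:0→1
  Δ5: w3:1→0
  (5Δ to stable)
t=5 Δ0: w1=0 w0=1 w4=1 w3=0 w2=1 clk=1 w5=1
  Δ1: clk:1→0
  (1Δ to stable)
t=6 Δ0: w1=0 w0=1 w4=1 w3=0 w2=1 clk=0 w5=1
  Δ1: clk:0→1
  Δ2: w2:1→0
  Δ3: w1:0→1, w0:1→0, w3:0→1
  Δ4: w0:0→1, w3:1→0
  Δ5: w3:0→1
  (5Δ to stable)
t=7 Δ0: w1=1 w0=1 w4=1 w3=1 w2=0 clk=1 w5=1
  Δ1: clk:1→0
  (1Δ to stable)
t=8 Δ0: w1=1 w0=1 w4=1 w3=1 w2=0 clk=0 w5=1
  Δ1: clk:0→1
  Δ2: w2:0→1
  Δ3: w1:1→0, w0:1→0, w3:1→0
  Δ4: w0:0→1, w3:0→1
  Δ5: w3:1→0
  (5Δ to stable)
t=9 Δ0: w1=0 w0=1 w4=1 w3=0 w2=1 clk=1 w5=1
  Δ1: clk:1→0
  (1Δ to stable)
t=10 Δ0: w1=0 w0=1 w4=1 w3=0 w2=1 clk=0 w5=1
  Δ1: clk:0→1
  Δ2: w2:1→0
  Δ3: w1:0→1, w0:1→0, w3:0→1
  Δ4: w0:0→1, w3:1→0
  Δ5: w3:0→1
  (5Δ to stable)
t=11 Δ0: w1=1 w0=1 w4=1 w3=1 w2=0 clk=1 w5=1
  Δ1: clk:1→0
  (1Δ to stable)
t=12 Δ0: w1=1 w0=1 w4=1 w3=1 w2=0 clk=0 w5=1
  Δ1: clk:0→1
  Δ2: w2:0→1
  Δ3: w1:1→0, w0:1→0, w3:1→0
  Δ4: w0:0→1, w3:0→1
  Δ5: w3:1→0
  (5Δ to stable)
t=13 Δ0: w1=0 w0=1 w4=1 w3=0 w2=1 clk=1 w5=1
  Δ1: clk:1→0
  (1Δ to stable)
t=14 Δ0: w1=0 w0=1 w4=1 w3=0 w2=1 clk=0 w5=1
  Δ1: clk:0→1
  Δ2: w2:1→0
  Δ3: w1:0→1, w0:1→0, w3:0→1
  Δ4: w0:0→1, w3:1→0
  Δ5: w3:0→1
  (5Δ to stable)
t=15 Δ0: w1=1 w0=1 w4=1 w3=1 w2=0 clk=1 w5=1
  Δ1: clk:1→0
  (1Δ to stable)
t=16 Δ0: w1=1 w0=1 w4=1 w3=1 w2=0 clk=0 w5=1
  Δ1: clk:0→1
  Δ2: w2:0→1
  Δ3: w1:1→0, w0:1→0, w3:1→0
  Δ4: w0:0→1, w3:0→1
  Δ5: w3:1→0
  (5Δ to stable)
t=17 Δ0: w1=0 w0=1 w4=1 w3=0 w2=1 clk=1 w5=1
  Δ1: clk:1→0
  (1Δ to stable)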